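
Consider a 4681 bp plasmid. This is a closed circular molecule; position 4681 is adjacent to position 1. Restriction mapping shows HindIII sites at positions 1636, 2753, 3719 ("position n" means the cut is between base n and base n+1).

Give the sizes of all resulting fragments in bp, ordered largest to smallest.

Circular molecule, 3 cuts → 3 fragments:
  2753 − 1636 = 1117 bp
  3719 − 2753 = 966 bp
  wrap: 4681 − 3719 + 1636 = 2598 bp
Sorted largest to smallest: 2598, 1117, 966 bp.

2598, 1117, 966 bp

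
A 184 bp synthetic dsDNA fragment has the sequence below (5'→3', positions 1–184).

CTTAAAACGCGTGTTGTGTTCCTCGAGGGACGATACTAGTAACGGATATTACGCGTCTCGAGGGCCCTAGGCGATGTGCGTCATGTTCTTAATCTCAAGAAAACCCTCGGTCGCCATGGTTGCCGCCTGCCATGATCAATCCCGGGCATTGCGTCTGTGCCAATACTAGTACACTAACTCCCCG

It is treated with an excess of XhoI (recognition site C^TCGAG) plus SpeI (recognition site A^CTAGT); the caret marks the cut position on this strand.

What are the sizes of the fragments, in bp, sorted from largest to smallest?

XhoI sites (CTCGAG) start at positions 22, 57.
XhoI cuts after the first base of each site, so after positions 22, 57.
SpeI sites (ACTAGT) start at positions 35, 165.
SpeI cuts after the first base of each site, so after positions 35, 165.
Combined cut positions: 22, 35, 57, 165.
Linear molecule, 4 cuts → 5 fragments:
  1–22 → 22 bp
  23–35 → 13 bp
  36–57 → 22 bp
  58–165 → 108 bp
  166–184 → 19 bp
Sorted largest to smallest: 108, 22, 22, 19, 13 bp.

108, 22, 22, 19, 13 bp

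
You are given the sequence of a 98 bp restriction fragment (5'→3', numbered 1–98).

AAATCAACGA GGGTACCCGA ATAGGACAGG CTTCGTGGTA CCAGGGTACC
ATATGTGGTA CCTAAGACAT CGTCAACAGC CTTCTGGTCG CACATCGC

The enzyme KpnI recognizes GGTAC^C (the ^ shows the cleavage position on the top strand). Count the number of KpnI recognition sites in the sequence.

GGTACC occurs starting at positions 12, 37, 45, 57.
KpnI cuts at 4 sites.

4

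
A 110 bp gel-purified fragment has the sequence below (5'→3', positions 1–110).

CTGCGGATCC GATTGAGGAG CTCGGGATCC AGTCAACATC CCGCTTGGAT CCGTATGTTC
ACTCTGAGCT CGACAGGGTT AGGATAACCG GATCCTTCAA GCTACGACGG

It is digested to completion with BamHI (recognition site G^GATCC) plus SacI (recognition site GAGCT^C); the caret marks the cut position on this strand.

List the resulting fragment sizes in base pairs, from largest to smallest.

BamHI sites (GGATCC) start at positions 5, 25, 47, 90.
BamHI cuts after the first base of each site, so after positions 5, 25, 47, 90.
SacI sites (GAGCTC) start at positions 18, 66.
SacI cuts after base 5 of each site (before the last base), so after positions 22, 70.
Combined cut positions: 5, 22, 25, 47, 70, 90.
Linear molecule, 6 cuts → 7 fragments:
  1–5 → 5 bp
  6–22 → 17 bp
  23–25 → 3 bp
  26–47 → 22 bp
  48–70 → 23 bp
  71–90 → 20 bp
  91–110 → 20 bp
Sorted largest to smallest: 23, 22, 20, 20, 17, 5, 3 bp.

23, 22, 20, 20, 17, 5, 3 bp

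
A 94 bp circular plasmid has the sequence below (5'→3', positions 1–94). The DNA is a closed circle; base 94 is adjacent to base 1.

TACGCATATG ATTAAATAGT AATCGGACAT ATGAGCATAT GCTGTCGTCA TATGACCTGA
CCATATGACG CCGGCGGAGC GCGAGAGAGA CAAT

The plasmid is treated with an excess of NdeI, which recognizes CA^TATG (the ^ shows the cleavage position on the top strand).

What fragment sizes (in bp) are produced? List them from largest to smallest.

37, 23, 13, 13, 8 bp

NdeI sites (CATATG) start at positions 5, 28, 36, 49, 62.
NdeI cuts after base 2 of each site, so after positions 6, 29, 37, 50, 63.
Circular molecule, 5 cuts → 5 fragments:
  7–29 → 23 bp
  30–37 → 8 bp
  38–50 → 13 bp
  51–63 → 13 bp
  64–94 then 1–6 → 31 + 6 = 37 bp
Sorted largest to smallest: 37, 23, 13, 13, 8 bp.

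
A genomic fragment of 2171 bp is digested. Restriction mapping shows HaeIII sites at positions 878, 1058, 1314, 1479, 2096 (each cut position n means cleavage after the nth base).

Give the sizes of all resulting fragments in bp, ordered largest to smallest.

878, 617, 256, 180, 165, 75 bp

Linear molecule, 5 cuts → 6 fragments:
  878 − 0 = 878 bp
  1058 − 878 = 180 bp
  1314 − 1058 = 256 bp
  1479 − 1314 = 165 bp
  2096 − 1479 = 617 bp
  2171 − 2096 = 75 bp
Sorted largest to smallest: 878, 617, 256, 180, 165, 75 bp.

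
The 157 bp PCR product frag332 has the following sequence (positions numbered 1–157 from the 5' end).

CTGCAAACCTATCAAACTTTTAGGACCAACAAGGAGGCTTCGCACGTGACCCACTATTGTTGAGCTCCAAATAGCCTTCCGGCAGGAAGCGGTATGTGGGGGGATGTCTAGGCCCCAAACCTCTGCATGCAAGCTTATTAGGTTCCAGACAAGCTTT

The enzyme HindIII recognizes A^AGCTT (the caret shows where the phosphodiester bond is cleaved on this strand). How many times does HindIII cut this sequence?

AAGCTT occurs starting at positions 131, 151.
HindIII cuts at 2 sites.

2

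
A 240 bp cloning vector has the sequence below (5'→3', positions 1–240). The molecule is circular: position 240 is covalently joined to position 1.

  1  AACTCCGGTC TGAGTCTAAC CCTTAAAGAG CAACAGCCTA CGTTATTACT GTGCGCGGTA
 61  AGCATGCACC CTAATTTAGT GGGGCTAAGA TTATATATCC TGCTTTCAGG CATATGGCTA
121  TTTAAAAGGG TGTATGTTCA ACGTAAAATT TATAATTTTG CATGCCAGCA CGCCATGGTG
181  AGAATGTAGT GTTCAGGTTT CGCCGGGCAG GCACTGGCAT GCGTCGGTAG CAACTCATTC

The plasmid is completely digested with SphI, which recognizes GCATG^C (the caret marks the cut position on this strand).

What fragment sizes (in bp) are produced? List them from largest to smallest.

98, 85, 57 bp

SphI sites (GCATGC) start at positions 62, 160, 217.
SphI cuts after base 5 of each site (before the last base), so after positions 66, 164, 221.
Circular molecule, 3 cuts → 3 fragments:
  67–164 → 98 bp
  165–221 → 57 bp
  222–240 then 1–66 → 19 + 66 = 85 bp
Sorted largest to smallest: 98, 85, 57 bp.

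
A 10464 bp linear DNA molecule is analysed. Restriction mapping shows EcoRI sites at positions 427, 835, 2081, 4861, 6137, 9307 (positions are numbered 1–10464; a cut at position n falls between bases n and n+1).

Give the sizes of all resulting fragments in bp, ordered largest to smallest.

Linear molecule, 6 cuts → 7 fragments:
  427 − 0 = 427 bp
  835 − 427 = 408 bp
  2081 − 835 = 1246 bp
  4861 − 2081 = 2780 bp
  6137 − 4861 = 1276 bp
  9307 − 6137 = 3170 bp
  10464 − 9307 = 1157 bp
Sorted largest to smallest: 3170, 2780, 1276, 1246, 1157, 427, 408 bp.

3170, 2780, 1276, 1246, 1157, 427, 408 bp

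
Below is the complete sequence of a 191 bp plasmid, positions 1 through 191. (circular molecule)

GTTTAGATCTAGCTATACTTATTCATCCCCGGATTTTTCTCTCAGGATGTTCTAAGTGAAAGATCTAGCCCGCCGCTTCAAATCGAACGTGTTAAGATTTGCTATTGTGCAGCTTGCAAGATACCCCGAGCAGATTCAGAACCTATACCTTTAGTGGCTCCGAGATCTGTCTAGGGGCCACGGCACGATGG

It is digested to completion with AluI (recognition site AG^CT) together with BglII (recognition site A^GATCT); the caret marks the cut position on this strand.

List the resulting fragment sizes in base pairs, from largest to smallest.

AluI sites (AGCT) start at positions 11, 111.
AluI cuts after base 2 of each site, so after positions 12, 112.
BglII sites (AGATCT) start at positions 5, 61, 163.
BglII cuts after the first base of each site, so after positions 5, 61, 163.
Combined cut positions: 5, 12, 61, 112, 163.
Circular molecule, 5 cuts → 5 fragments:
  6–12 → 7 bp
  13–61 → 49 bp
  62–112 → 51 bp
  113–163 → 51 bp
  164–191 then 1–5 → 28 + 5 = 33 bp
Sorted largest to smallest: 51, 51, 49, 33, 7 bp.

51, 51, 49, 33, 7 bp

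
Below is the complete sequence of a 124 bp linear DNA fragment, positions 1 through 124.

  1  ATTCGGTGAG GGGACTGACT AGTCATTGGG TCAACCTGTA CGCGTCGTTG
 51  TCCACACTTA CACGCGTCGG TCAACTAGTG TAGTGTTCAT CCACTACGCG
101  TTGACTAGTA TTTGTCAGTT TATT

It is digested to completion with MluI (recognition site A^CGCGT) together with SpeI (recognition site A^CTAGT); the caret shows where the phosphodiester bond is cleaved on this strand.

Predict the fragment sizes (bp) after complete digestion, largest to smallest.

22, 22, 22, 20, 18, 12, 8 bp

MluI sites (ACGCGT) start at positions 40, 62, 96.
MluI cuts after the first base of each site, so after positions 40, 62, 96.
SpeI sites (ACTAGT) start at positions 18, 74, 104.
SpeI cuts after the first base of each site, so after positions 18, 74, 104.
Combined cut positions: 18, 40, 62, 74, 96, 104.
Linear molecule, 6 cuts → 7 fragments:
  1–18 → 18 bp
  19–40 → 22 bp
  41–62 → 22 bp
  63–74 → 12 bp
  75–96 → 22 bp
  97–104 → 8 bp
  105–124 → 20 bp
Sorted largest to smallest: 22, 22, 22, 20, 18, 12, 8 bp.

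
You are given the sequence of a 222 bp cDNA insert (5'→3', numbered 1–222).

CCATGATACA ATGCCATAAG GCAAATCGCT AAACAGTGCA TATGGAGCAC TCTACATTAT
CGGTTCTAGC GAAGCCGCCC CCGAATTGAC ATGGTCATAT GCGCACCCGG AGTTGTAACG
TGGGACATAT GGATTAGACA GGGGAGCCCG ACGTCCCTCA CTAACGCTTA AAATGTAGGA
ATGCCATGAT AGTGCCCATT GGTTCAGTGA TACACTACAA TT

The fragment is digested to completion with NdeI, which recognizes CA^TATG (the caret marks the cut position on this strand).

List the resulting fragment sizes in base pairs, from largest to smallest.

95, 57, 40, 30 bp

NdeI sites (CATATG) start at positions 39, 96, 126.
NdeI cuts after base 2 of each site, so after positions 40, 97, 127.
Linear molecule, 3 cuts → 4 fragments:
  1–40 → 40 bp
  41–97 → 57 bp
  98–127 → 30 bp
  128–222 → 95 bp
Sorted largest to smallest: 95, 57, 40, 30 bp.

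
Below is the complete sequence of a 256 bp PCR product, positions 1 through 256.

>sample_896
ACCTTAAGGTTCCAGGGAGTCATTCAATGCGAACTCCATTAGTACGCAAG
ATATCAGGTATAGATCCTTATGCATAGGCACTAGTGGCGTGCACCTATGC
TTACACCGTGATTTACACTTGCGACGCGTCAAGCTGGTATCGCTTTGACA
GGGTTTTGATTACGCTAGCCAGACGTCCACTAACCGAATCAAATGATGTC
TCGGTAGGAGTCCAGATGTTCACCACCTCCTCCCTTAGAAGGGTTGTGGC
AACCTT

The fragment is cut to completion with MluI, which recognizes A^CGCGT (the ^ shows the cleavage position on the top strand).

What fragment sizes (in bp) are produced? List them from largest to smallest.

The MluI site (ACGCGT) starts at position 124.
MluI cuts after the first base of each site, so after position 124.
Linear molecule, 1 cut → 2 fragments:
  1–124 → 124 bp
  125–256 → 132 bp
Sorted largest to smallest: 132, 124 bp.

132, 124 bp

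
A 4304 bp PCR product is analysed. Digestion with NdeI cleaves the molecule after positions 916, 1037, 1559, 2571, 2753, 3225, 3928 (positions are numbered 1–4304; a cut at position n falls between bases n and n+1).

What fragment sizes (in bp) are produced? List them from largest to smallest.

Linear molecule, 7 cuts → 8 fragments:
  916 − 0 = 916 bp
  1037 − 916 = 121 bp
  1559 − 1037 = 522 bp
  2571 − 1559 = 1012 bp
  2753 − 2571 = 182 bp
  3225 − 2753 = 472 bp
  3928 − 3225 = 703 bp
  4304 − 3928 = 376 bp
Sorted largest to smallest: 1012, 916, 703, 522, 472, 376, 182, 121 bp.

1012, 916, 703, 522, 472, 376, 182, 121 bp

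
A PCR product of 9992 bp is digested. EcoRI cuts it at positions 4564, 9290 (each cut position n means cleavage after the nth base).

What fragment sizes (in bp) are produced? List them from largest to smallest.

Linear molecule, 2 cuts → 3 fragments:
  4564 − 0 = 4564 bp
  9290 − 4564 = 4726 bp
  9992 − 9290 = 702 bp
Sorted largest to smallest: 4726, 4564, 702 bp.

4726, 4564, 702 bp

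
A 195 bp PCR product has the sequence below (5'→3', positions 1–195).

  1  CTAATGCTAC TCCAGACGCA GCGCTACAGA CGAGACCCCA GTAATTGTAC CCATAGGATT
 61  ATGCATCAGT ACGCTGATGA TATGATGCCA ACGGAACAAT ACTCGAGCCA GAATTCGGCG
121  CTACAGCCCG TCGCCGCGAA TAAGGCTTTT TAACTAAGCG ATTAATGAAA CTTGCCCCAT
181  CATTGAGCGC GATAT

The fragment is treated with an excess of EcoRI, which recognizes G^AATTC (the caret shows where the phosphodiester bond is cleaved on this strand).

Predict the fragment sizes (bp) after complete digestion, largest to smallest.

The EcoRI site (GAATTC) starts at position 111.
EcoRI cuts after the first base of each site, so after position 111.
Linear molecule, 1 cut → 2 fragments:
  1–111 → 111 bp
  112–195 → 84 bp
Sorted largest to smallest: 111, 84 bp.

111, 84 bp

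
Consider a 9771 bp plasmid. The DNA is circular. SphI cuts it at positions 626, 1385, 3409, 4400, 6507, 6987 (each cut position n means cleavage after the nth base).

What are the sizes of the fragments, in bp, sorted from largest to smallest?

Circular molecule, 6 cuts → 6 fragments:
  1385 − 626 = 759 bp
  3409 − 1385 = 2024 bp
  4400 − 3409 = 991 bp
  6507 − 4400 = 2107 bp
  6987 − 6507 = 480 bp
  wrap: 9771 − 6987 + 626 = 3410 bp
Sorted largest to smallest: 3410, 2107, 2024, 991, 759, 480 bp.

3410, 2107, 2024, 991, 759, 480 bp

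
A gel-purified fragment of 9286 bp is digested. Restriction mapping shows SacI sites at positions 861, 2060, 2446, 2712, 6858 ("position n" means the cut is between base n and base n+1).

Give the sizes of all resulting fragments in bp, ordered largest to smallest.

4146, 2428, 1199, 861, 386, 266 bp

Linear molecule, 5 cuts → 6 fragments:
  861 − 0 = 861 bp
  2060 − 861 = 1199 bp
  2446 − 2060 = 386 bp
  2712 − 2446 = 266 bp
  6858 − 2712 = 4146 bp
  9286 − 6858 = 2428 bp
Sorted largest to smallest: 4146, 2428, 1199, 861, 386, 266 bp.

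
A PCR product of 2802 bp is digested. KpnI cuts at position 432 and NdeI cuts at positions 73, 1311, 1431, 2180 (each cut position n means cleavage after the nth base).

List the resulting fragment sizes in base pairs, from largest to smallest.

879, 749, 622, 359, 120, 73 bp

Combined cut positions (sorted): 73, 432, 1311, 1431, 2180.
Linear molecule, 5 cuts → 6 fragments:
  73 − 0 = 73 bp
  432 − 73 = 359 bp
  1311 − 432 = 879 bp
  1431 − 1311 = 120 bp
  2180 − 1431 = 749 bp
  2802 − 2180 = 622 bp
Sorted largest to smallest: 879, 749, 622, 359, 120, 73 bp.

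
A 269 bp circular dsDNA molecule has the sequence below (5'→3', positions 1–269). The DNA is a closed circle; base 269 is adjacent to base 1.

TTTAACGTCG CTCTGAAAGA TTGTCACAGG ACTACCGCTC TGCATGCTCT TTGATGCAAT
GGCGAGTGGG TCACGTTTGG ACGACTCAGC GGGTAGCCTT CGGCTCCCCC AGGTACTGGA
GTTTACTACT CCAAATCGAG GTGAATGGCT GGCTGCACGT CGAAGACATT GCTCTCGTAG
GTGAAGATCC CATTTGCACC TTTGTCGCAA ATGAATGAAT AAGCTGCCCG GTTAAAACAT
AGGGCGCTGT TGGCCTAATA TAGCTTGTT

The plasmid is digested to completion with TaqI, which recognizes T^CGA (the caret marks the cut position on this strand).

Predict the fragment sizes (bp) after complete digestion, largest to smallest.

245, 24 bp

TaqI sites (TCGA) start at positions 136, 160.
TaqI cuts after the first base of each site, so after positions 136, 160.
Circular molecule, 2 cuts → 2 fragments:
  137–160 → 24 bp
  161–269 then 1–136 → 109 + 136 = 245 bp
Sorted largest to smallest: 245, 24 bp.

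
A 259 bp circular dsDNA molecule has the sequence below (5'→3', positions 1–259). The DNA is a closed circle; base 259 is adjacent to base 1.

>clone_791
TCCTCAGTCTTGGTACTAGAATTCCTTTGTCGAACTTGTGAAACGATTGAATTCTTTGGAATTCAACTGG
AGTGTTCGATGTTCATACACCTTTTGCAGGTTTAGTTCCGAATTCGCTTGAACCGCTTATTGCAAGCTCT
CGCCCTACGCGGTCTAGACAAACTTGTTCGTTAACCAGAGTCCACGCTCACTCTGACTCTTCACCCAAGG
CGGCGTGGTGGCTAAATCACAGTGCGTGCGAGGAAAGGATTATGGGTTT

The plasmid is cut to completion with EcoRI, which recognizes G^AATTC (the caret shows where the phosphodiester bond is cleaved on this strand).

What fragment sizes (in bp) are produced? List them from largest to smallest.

EcoRI sites (GAATTC) start at positions 19, 49, 59, 110.
EcoRI cuts after the first base of each site, so after positions 19, 49, 59, 110.
Circular molecule, 4 cuts → 4 fragments:
  20–49 → 30 bp
  50–59 → 10 bp
  60–110 → 51 bp
  111–259 then 1–19 → 149 + 19 = 168 bp
Sorted largest to smallest: 168, 51, 30, 10 bp.

168, 51, 30, 10 bp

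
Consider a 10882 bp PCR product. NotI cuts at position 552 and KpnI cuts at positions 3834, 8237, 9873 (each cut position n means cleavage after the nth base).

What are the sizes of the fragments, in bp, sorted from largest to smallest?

Combined cut positions (sorted): 552, 3834, 8237, 9873.
Linear molecule, 4 cuts → 5 fragments:
  552 − 0 = 552 bp
  3834 − 552 = 3282 bp
  8237 − 3834 = 4403 bp
  9873 − 8237 = 1636 bp
  10882 − 9873 = 1009 bp
Sorted largest to smallest: 4403, 3282, 1636, 1009, 552 bp.

4403, 3282, 1636, 1009, 552 bp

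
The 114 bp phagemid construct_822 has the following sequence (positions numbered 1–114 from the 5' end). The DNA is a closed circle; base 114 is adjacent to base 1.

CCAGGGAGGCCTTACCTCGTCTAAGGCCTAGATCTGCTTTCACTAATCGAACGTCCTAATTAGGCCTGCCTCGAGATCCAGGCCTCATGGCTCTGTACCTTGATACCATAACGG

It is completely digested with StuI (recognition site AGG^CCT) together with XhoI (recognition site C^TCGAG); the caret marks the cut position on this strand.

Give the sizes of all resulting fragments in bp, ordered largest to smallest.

StuI sites (AGGCCT) start at positions 7, 24, 62, 80.
StuI cuts after base 3 of each site, so after positions 9, 26, 64, 82.
The XhoI site (CTCGAG) starts at position 70.
XhoI cuts after the first base of each site, so after position 70.
Combined cut positions: 9, 26, 64, 70, 82.
Circular molecule, 5 cuts → 5 fragments:
  10–26 → 17 bp
  27–64 → 38 bp
  65–70 → 6 bp
  71–82 → 12 bp
  83–114 then 1–9 → 32 + 9 = 41 bp
Sorted largest to smallest: 41, 38, 17, 12, 6 bp.

41, 38, 17, 12, 6 bp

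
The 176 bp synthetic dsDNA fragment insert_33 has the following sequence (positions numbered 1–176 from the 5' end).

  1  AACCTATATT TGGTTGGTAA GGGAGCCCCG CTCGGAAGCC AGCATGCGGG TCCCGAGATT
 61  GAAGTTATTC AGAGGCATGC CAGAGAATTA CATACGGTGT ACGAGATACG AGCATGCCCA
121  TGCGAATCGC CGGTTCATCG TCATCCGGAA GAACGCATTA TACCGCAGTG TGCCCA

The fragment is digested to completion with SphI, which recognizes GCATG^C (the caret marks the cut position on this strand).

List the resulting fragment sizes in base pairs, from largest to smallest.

60, 46, 37, 33 bp

SphI sites (GCATGC) start at positions 42, 75, 112.
SphI cuts after base 5 of each site (before the last base), so after positions 46, 79, 116.
Linear molecule, 3 cuts → 4 fragments:
  1–46 → 46 bp
  47–79 → 33 bp
  80–116 → 37 bp
  117–176 → 60 bp
Sorted largest to smallest: 60, 46, 37, 33 bp.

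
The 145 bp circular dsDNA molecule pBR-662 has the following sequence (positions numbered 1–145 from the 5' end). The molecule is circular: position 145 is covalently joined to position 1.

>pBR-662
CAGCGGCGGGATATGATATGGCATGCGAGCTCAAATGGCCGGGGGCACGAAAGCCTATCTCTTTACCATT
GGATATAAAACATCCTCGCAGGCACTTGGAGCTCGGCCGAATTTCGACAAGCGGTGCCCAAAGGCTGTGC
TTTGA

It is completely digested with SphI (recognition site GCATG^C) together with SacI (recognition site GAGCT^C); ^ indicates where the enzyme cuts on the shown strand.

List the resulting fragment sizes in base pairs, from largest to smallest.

72, 67, 6 bp

The SphI site (GCATGC) starts at position 21.
SphI cuts after base 5 of each site (before the last base), so after position 25.
SacI sites (GAGCTC) start at positions 27, 99.
SacI cuts after base 5 of each site (before the last base), so after positions 31, 103.
Combined cut positions: 25, 31, 103.
Circular molecule, 3 cuts → 3 fragments:
  26–31 → 6 bp
  32–103 → 72 bp
  104–145 then 1–25 → 42 + 25 = 67 bp
Sorted largest to smallest: 72, 67, 6 bp.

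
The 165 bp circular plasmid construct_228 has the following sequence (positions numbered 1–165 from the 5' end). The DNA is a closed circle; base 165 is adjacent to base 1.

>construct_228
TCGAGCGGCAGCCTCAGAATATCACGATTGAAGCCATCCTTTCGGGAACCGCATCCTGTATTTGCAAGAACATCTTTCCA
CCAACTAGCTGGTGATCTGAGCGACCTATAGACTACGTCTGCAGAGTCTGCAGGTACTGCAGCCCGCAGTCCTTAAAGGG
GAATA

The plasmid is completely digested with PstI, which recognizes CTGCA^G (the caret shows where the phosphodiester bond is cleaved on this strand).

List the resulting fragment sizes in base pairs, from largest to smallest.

147, 9, 9 bp

PstI sites (CTGCAG) start at positions 119, 128, 137.
PstI cuts after base 5 of each site (before the last base), so after positions 123, 132, 141.
Circular molecule, 3 cuts → 3 fragments:
  124–132 → 9 bp
  133–141 → 9 bp
  142–165 then 1–123 → 24 + 123 = 147 bp
Sorted largest to smallest: 147, 9, 9 bp.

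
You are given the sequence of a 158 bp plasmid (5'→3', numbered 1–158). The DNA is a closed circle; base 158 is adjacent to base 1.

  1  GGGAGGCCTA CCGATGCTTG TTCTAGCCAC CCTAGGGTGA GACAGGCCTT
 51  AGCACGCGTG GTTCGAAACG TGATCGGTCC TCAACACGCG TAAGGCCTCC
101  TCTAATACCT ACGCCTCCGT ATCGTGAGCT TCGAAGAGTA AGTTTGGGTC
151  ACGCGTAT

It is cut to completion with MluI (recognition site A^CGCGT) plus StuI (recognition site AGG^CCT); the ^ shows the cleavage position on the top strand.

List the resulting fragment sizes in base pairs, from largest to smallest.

MluI sites (ACGCGT) start at positions 54, 86, 151.
MluI cuts after the first base of each site, so after positions 54, 86, 151.
StuI sites (AGGCCT) start at positions 4, 44, 93.
StuI cuts after base 3 of each site, so after positions 6, 46, 95.
Combined cut positions: 6, 46, 54, 86, 95, 151.
Circular molecule, 6 cuts → 6 fragments:
  7–46 → 40 bp
  47–54 → 8 bp
  55–86 → 32 bp
  87–95 → 9 bp
  96–151 → 56 bp
  152–158 then 1–6 → 7 + 6 = 13 bp
Sorted largest to smallest: 56, 40, 32, 13, 9, 8 bp.

56, 40, 32, 13, 9, 8 bp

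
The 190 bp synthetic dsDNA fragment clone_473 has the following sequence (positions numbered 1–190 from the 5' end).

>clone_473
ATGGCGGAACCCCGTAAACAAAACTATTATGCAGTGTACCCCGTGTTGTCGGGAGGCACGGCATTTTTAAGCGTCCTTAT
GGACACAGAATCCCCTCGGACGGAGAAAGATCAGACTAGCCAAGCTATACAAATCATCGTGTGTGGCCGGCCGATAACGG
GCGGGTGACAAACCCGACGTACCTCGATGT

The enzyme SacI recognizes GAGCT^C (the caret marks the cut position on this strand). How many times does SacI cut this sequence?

0

No occurrence of GAGCTC is present in the sequence.
SacI does not cut: 0 sites.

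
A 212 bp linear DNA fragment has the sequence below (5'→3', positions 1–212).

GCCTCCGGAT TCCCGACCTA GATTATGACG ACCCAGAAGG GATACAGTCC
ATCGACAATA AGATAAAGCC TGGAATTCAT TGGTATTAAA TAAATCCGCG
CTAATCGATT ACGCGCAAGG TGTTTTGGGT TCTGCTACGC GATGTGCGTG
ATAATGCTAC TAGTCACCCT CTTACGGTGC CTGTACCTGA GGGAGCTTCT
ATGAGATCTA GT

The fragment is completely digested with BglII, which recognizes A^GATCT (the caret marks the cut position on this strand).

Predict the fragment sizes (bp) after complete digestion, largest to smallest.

204, 8 bp

The BglII site (AGATCT) starts at position 204.
BglII cuts after the first base of each site, so after position 204.
Linear molecule, 1 cut → 2 fragments:
  1–204 → 204 bp
  205–212 → 8 bp
Sorted largest to smallest: 204, 8 bp.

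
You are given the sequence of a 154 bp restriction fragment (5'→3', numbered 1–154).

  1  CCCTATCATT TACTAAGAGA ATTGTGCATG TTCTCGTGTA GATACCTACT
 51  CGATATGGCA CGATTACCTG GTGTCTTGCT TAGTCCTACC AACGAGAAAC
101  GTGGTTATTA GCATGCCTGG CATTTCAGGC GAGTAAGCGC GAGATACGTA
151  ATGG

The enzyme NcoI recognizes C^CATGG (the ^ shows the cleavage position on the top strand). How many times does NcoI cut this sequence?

No occurrence of CCATGG is present in the sequence.
NcoI does not cut: 0 sites.

0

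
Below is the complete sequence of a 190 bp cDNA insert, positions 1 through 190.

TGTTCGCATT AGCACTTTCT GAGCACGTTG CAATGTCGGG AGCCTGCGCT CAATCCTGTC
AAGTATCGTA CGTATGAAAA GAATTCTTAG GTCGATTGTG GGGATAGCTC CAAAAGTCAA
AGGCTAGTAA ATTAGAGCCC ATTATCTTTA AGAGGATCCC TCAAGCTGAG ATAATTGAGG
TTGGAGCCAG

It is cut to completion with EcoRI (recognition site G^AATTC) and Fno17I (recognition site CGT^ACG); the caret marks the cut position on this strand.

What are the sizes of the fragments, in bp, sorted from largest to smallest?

109, 69, 12 bp

The EcoRI site (GAATTC) starts at position 81.
EcoRI cuts after the first base of each site, so after position 81.
The Fno17I site (CGTACG) starts at position 67.
Fno17I cuts after base 3 of each site, so after position 69.
Combined cut positions: 69, 81.
Linear molecule, 2 cuts → 3 fragments:
  1–69 → 69 bp
  70–81 → 12 bp
  82–190 → 109 bp
Sorted largest to smallest: 109, 69, 12 bp.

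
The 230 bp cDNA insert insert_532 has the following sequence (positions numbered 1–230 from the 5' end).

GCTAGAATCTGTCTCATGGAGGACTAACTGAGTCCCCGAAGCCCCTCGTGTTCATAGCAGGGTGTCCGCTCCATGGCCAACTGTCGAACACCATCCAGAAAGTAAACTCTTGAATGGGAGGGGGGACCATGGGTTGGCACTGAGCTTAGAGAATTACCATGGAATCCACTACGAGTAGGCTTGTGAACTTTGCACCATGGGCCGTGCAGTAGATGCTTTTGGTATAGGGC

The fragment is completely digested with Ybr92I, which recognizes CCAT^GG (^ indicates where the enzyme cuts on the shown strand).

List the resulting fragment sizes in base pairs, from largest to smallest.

74, 56, 38, 32, 30 bp

Ybr92I sites (CCATGG) start at positions 71, 127, 157, 195.
Ybr92I cuts after base 4 of each site, so after positions 74, 130, 160, 198.
Linear molecule, 4 cuts → 5 fragments:
  1–74 → 74 bp
  75–130 → 56 bp
  131–160 → 30 bp
  161–198 → 38 bp
  199–230 → 32 bp
Sorted largest to smallest: 74, 56, 38, 32, 30 bp.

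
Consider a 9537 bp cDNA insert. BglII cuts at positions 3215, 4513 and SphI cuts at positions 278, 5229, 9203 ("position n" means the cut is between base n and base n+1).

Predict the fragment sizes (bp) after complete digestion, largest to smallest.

Combined cut positions (sorted): 278, 3215, 4513, 5229, 9203.
Linear molecule, 5 cuts → 6 fragments:
  278 − 0 = 278 bp
  3215 − 278 = 2937 bp
  4513 − 3215 = 1298 bp
  5229 − 4513 = 716 bp
  9203 − 5229 = 3974 bp
  9537 − 9203 = 334 bp
Sorted largest to smallest: 3974, 2937, 1298, 716, 334, 278 bp.

3974, 2937, 1298, 716, 334, 278 bp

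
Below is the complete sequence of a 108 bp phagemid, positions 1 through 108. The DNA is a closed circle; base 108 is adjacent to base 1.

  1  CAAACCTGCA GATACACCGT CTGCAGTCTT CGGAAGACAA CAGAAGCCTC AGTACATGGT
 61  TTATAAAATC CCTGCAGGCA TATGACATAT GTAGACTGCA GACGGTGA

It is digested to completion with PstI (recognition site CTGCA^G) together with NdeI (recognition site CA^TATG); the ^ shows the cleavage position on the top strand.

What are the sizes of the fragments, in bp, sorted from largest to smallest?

PstI sites (CTGCAG) start at positions 6, 21, 72, 96.
PstI cuts after base 5 of each site (before the last base), so after positions 10, 25, 76, 100.
NdeI sites (CATATG) start at positions 79, 86.
NdeI cuts after base 2 of each site, so after positions 80, 87.
Combined cut positions: 10, 25, 76, 80, 87, 100.
Circular molecule, 6 cuts → 6 fragments:
  11–25 → 15 bp
  26–76 → 51 bp
  77–80 → 4 bp
  81–87 → 7 bp
  88–100 → 13 bp
  101–108 then 1–10 → 8 + 10 = 18 bp
Sorted largest to smallest: 51, 18, 15, 13, 7, 4 bp.

51, 18, 15, 13, 7, 4 bp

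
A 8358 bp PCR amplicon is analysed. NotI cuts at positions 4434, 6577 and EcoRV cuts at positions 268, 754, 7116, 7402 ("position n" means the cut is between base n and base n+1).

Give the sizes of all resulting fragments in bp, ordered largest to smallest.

3680, 2143, 956, 539, 486, 286, 268 bp

Combined cut positions (sorted): 268, 754, 4434, 6577, 7116, 7402.
Linear molecule, 6 cuts → 7 fragments:
  268 − 0 = 268 bp
  754 − 268 = 486 bp
  4434 − 754 = 3680 bp
  6577 − 4434 = 2143 bp
  7116 − 6577 = 539 bp
  7402 − 7116 = 286 bp
  8358 − 7402 = 956 bp
Sorted largest to smallest: 3680, 2143, 956, 539, 486, 286, 268 bp.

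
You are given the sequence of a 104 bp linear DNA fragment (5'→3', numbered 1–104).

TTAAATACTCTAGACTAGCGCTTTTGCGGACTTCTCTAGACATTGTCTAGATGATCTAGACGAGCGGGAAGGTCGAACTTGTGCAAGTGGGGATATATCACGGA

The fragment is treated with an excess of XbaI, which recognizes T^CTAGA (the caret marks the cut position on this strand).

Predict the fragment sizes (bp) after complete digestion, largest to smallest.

49, 26, 11, 9, 9 bp

XbaI sites (TCTAGA) start at positions 9, 35, 46, 55.
XbaI cuts after the first base of each site, so after positions 9, 35, 46, 55.
Linear molecule, 4 cuts → 5 fragments:
  1–9 → 9 bp
  10–35 → 26 bp
  36–46 → 11 bp
  47–55 → 9 bp
  56–104 → 49 bp
Sorted largest to smallest: 49, 26, 11, 9, 9 bp.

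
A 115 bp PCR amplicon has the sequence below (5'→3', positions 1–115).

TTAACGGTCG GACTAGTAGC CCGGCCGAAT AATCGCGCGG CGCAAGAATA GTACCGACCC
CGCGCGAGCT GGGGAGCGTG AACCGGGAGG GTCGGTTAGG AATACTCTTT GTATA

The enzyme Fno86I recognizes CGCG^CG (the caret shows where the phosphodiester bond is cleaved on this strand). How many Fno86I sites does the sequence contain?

2

CGCGCG occurs starting at positions 34, 61.
Fno86I cuts at 2 sites.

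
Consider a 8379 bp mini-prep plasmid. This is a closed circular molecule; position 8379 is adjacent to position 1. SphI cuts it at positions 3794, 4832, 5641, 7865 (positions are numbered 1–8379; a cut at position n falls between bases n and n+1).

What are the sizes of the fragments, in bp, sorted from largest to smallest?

4308, 2224, 1038, 809 bp

Circular molecule, 4 cuts → 4 fragments:
  4832 − 3794 = 1038 bp
  5641 − 4832 = 809 bp
  7865 − 5641 = 2224 bp
  wrap: 8379 − 7865 + 3794 = 4308 bp
Sorted largest to smallest: 4308, 2224, 1038, 809 bp.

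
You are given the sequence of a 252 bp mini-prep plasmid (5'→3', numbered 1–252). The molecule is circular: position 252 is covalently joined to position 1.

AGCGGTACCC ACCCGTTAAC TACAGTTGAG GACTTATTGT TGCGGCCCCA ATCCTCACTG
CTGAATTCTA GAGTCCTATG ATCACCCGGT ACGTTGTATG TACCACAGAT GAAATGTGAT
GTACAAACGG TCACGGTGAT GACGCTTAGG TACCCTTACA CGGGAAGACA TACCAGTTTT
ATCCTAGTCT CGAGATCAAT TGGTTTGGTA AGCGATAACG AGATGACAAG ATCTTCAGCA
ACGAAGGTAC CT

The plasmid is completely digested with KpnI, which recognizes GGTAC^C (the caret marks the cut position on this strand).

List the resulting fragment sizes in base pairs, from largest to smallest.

KpnI sites (GGTACC) start at positions 4, 149, 246.
KpnI cuts after base 5 of each site (before the last base), so after positions 8, 153, 250.
Circular molecule, 3 cuts → 3 fragments:
  9–153 → 145 bp
  154–250 → 97 bp
  251–252 then 1–8 → 2 + 8 = 10 bp
Sorted largest to smallest: 145, 97, 10 bp.

145, 97, 10 bp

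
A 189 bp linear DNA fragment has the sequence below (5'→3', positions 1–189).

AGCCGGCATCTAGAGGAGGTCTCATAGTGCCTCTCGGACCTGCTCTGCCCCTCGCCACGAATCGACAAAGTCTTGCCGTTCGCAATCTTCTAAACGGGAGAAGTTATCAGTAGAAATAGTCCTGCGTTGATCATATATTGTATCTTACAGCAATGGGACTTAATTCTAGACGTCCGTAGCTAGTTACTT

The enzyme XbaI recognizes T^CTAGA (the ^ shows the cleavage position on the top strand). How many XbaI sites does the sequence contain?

TCTAGA occurs starting at positions 9, 165.
XbaI cuts at 2 sites.

2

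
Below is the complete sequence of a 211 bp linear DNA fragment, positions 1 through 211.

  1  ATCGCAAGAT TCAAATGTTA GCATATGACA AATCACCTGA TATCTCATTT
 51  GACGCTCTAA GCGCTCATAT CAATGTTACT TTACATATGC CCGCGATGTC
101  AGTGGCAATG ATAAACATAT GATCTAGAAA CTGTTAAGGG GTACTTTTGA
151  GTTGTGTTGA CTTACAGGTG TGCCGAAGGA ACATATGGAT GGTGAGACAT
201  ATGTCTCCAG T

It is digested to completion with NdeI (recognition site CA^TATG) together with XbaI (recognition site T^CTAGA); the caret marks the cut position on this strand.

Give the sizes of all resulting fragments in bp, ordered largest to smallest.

62, 60, 32, 23, 16, 12, 6 bp

NdeI sites (CATATG) start at positions 22, 84, 116, 182, 198.
NdeI cuts after base 2 of each site, so after positions 23, 85, 117, 183, 199.
The XbaI site (TCTAGA) starts at position 123.
XbaI cuts after the first base of each site, so after position 123.
Combined cut positions: 23, 85, 117, 123, 183, 199.
Linear molecule, 6 cuts → 7 fragments:
  1–23 → 23 bp
  24–85 → 62 bp
  86–117 → 32 bp
  118–123 → 6 bp
  124–183 → 60 bp
  184–199 → 16 bp
  200–211 → 12 bp
Sorted largest to smallest: 62, 60, 32, 23, 16, 12, 6 bp.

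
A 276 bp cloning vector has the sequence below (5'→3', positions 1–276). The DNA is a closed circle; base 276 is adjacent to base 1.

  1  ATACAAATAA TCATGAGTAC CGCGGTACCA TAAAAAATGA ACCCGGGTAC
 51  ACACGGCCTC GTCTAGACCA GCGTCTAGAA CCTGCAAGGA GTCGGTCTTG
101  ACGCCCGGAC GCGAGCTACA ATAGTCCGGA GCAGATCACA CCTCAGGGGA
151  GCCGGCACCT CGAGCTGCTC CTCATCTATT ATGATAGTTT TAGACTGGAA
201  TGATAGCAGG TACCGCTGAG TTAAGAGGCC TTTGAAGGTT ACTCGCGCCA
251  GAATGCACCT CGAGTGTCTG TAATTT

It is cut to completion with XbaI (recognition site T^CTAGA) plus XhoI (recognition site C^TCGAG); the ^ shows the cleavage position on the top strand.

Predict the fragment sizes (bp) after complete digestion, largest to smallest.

100, 85, 79, 12 bp

XbaI sites (TCTAGA) start at positions 62, 74.
XbaI cuts after the first base of each site, so after positions 62, 74.
XhoI sites (CTCGAG) start at positions 159, 259.
XhoI cuts after the first base of each site, so after positions 159, 259.
Combined cut positions: 62, 74, 159, 259.
Circular molecule, 4 cuts → 4 fragments:
  63–74 → 12 bp
  75–159 → 85 bp
  160–259 → 100 bp
  260–276 then 1–62 → 17 + 62 = 79 bp
Sorted largest to smallest: 100, 85, 79, 12 bp.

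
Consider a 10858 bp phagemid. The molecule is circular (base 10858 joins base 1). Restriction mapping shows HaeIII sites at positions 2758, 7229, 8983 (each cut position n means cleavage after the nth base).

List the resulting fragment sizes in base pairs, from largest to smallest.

4633, 4471, 1754 bp

Circular molecule, 3 cuts → 3 fragments:
  7229 − 2758 = 4471 bp
  8983 − 7229 = 1754 bp
  wrap: 10858 − 8983 + 2758 = 4633 bp
Sorted largest to smallest: 4633, 4471, 1754 bp.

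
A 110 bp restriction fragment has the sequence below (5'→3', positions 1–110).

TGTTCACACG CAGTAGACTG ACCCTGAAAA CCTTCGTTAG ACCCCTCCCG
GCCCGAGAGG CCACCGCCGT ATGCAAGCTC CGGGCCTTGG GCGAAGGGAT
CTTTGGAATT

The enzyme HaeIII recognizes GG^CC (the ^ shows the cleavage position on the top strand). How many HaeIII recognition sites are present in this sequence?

3

GGCC occurs starting at positions 50, 59, 83.
HaeIII cuts at 3 sites.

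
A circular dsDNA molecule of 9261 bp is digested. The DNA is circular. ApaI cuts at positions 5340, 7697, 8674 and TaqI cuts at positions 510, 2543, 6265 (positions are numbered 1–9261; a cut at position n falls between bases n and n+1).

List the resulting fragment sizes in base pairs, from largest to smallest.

Combined cut positions (sorted): 510, 2543, 5340, 6265, 7697, 8674.
Circular molecule, 6 cuts → 6 fragments:
  2543 − 510 = 2033 bp
  5340 − 2543 = 2797 bp
  6265 − 5340 = 925 bp
  7697 − 6265 = 1432 bp
  8674 − 7697 = 977 bp
  wrap: 9261 − 8674 + 510 = 1097 bp
Sorted largest to smallest: 2797, 2033, 1432, 1097, 977, 925 bp.

2797, 2033, 1432, 1097, 977, 925 bp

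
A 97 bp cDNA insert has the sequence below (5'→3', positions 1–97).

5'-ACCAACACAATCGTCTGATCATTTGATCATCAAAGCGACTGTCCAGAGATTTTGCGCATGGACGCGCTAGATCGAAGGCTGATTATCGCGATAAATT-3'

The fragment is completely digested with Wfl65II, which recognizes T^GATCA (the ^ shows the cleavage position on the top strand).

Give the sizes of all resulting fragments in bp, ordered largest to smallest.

73, 16, 8 bp

Wfl65II sites (TGATCA) start at positions 16, 24.
Wfl65II cuts after the first base of each site, so after positions 16, 24.
Linear molecule, 2 cuts → 3 fragments:
  1–16 → 16 bp
  17–24 → 8 bp
  25–97 → 73 bp
Sorted largest to smallest: 73, 16, 8 bp.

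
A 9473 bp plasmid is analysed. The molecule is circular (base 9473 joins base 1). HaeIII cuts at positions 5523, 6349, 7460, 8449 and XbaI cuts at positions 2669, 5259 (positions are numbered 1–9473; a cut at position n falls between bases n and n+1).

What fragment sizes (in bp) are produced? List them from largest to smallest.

3693, 2590, 1111, 989, 826, 264 bp

Combined cut positions (sorted): 2669, 5259, 5523, 6349, 7460, 8449.
Circular molecule, 6 cuts → 6 fragments:
  5259 − 2669 = 2590 bp
  5523 − 5259 = 264 bp
  6349 − 5523 = 826 bp
  7460 − 6349 = 1111 bp
  8449 − 7460 = 989 bp
  wrap: 9473 − 8449 + 2669 = 3693 bp
Sorted largest to smallest: 3693, 2590, 1111, 989, 826, 264 bp.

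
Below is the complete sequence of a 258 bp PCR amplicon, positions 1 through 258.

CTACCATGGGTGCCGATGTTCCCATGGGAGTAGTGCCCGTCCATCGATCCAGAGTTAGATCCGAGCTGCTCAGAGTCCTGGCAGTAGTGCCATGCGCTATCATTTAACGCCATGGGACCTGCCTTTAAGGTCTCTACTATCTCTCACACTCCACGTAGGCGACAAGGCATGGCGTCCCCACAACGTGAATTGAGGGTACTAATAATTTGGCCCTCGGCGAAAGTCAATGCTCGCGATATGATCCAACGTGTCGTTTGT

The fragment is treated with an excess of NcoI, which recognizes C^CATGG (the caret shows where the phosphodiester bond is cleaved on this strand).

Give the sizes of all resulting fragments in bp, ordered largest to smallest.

148, 88, 18, 4 bp

NcoI sites (CCATGG) start at positions 4, 22, 110.
NcoI cuts after the first base of each site, so after positions 4, 22, 110.
Linear molecule, 3 cuts → 4 fragments:
  1–4 → 4 bp
  5–22 → 18 bp
  23–110 → 88 bp
  111–258 → 148 bp
Sorted largest to smallest: 148, 88, 18, 4 bp.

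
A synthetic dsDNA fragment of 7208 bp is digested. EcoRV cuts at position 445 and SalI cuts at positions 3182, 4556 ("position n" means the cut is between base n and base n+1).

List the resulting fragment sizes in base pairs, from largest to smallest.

2737, 2652, 1374, 445 bp

Combined cut positions (sorted): 445, 3182, 4556.
Linear molecule, 3 cuts → 4 fragments:
  445 − 0 = 445 bp
  3182 − 445 = 2737 bp
  4556 − 3182 = 1374 bp
  7208 − 4556 = 2652 bp
Sorted largest to smallest: 2737, 2652, 1374, 445 bp.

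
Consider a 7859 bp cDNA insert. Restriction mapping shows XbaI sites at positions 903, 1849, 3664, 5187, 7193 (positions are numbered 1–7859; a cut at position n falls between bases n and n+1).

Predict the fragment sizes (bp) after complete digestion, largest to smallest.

2006, 1815, 1523, 946, 903, 666 bp

Linear molecule, 5 cuts → 6 fragments:
  903 − 0 = 903 bp
  1849 − 903 = 946 bp
  3664 − 1849 = 1815 bp
  5187 − 3664 = 1523 bp
  7193 − 5187 = 2006 bp
  7859 − 7193 = 666 bp
Sorted largest to smallest: 2006, 1815, 1523, 946, 903, 666 bp.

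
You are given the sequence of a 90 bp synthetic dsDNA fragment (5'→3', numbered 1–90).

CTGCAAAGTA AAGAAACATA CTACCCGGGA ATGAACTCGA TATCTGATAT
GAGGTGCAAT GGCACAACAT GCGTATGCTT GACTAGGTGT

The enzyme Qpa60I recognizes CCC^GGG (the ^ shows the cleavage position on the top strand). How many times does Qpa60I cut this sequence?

1

CCCGGG occurs starting at position 24.
Qpa60I cuts at 1 site.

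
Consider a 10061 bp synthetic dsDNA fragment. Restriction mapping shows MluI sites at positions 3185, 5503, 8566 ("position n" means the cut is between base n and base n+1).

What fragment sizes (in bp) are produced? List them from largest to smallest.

Linear molecule, 3 cuts → 4 fragments:
  3185 − 0 = 3185 bp
  5503 − 3185 = 2318 bp
  8566 − 5503 = 3063 bp
  10061 − 8566 = 1495 bp
Sorted largest to smallest: 3185, 3063, 2318, 1495 bp.

3185, 3063, 2318, 1495 bp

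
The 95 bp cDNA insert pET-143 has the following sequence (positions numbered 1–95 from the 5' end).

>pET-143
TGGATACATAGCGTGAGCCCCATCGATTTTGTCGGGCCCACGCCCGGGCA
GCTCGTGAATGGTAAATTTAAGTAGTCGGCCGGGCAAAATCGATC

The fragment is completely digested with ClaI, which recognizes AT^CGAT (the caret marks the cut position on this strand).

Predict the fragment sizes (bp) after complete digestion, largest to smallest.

67, 23, 5 bp

ClaI sites (ATCGAT) start at positions 22, 89.
ClaI cuts after base 2 of each site, so after positions 23, 90.
Linear molecule, 2 cuts → 3 fragments:
  1–23 → 23 bp
  24–90 → 67 bp
  91–95 → 5 bp
Sorted largest to smallest: 67, 23, 5 bp.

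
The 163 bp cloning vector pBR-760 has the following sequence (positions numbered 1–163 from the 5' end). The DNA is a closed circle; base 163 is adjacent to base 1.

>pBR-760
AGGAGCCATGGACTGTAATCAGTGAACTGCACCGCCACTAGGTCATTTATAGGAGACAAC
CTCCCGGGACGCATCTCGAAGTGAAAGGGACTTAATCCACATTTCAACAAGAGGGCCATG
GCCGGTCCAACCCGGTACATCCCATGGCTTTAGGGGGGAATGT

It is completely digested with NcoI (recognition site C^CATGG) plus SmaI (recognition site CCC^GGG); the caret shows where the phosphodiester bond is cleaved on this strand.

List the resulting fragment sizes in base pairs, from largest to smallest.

59, 51, 27, 26 bp

NcoI sites (CCATGG) start at positions 6, 116, 142.
NcoI cuts after the first base of each site, so after positions 6, 116, 142.
The SmaI site (CCCGGG) starts at position 63.
SmaI cuts after base 3 of each site, so after position 65.
Combined cut positions: 6, 65, 116, 142.
Circular molecule, 4 cuts → 4 fragments:
  7–65 → 59 bp
  66–116 → 51 bp
  117–142 → 26 bp
  143–163 then 1–6 → 21 + 6 = 27 bp
Sorted largest to smallest: 59, 51, 27, 26 bp.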